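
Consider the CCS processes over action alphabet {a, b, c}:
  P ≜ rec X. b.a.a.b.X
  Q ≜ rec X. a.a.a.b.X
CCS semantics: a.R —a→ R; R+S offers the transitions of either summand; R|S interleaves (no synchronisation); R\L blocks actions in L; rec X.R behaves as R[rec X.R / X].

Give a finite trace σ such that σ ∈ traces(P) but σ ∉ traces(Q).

b

P's transition system — 4 states:
  s0 = rec X. b.a.a.b.X | -b-> s1
  s1 = a.a.b.(rec X. b.a.a.b.X) | -a-> s2
  s2 = a.b.(rec X. b.a.a.b.X) | -a-> s3
  s3 = b.(rec X. b.a.a.b.X) | -b-> s0
Q's transition system — 4 states:
  t0 = rec X. a.a.a.b.X | -a-> t1
  t1 = a.a.b.(rec X. a.a.a.b.X) | -a-> t2
  t2 = a.b.(rec X. a.a.a.b.X) | -a-> t3
  t3 = b.(rec X. a.a.a.b.X) | -b-> t0
Executing b from P (initial set {s0}):
  after b @ step 1: {s1}
  — P admits the full trace.
Executing b from Q (initial set {t0}):
  after b @ step 1: ∅ (Q stuck)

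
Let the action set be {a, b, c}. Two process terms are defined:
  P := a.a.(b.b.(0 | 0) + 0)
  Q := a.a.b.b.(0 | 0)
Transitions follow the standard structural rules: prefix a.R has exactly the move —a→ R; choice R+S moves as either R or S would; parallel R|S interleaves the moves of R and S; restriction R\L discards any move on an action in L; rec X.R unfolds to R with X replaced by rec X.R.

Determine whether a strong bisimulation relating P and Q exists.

Reachable graph of P (5 states):
  u0 = a.a.(b.b.(0 | 0) + 0) | —a→ u1
  u1 = a.(b.b.(0 | 0) + 0) | —a→ u2
  u2 = b.b.(0 | 0) + 0 | —b→ u3
  u3 = b.(0 | 0) | —b→ u4
  u4 = 0 | 0 | stopped
Reachable graph of Q (5 states):
  v0 = a.a.b.b.(0 | 0) | —a→ v1
  v1 = a.b.b.(0 | 0) | —a→ v2
  v2 = b.b.(0 | 0) | —b→ v3
  v3 = b.(0 | 0) | —b→ v4
  v4 = 0 | 0 | stopped
Coarsest stable partition (strong bisimilarity classes):
  B0 = {u0, v0}
  B1 = {u1, v1}
  B2 = {u2, v2}
  B3 = {u3, v3}
  B4 = {u4, v4}
u0 ∈ B0, v0 ∈ B0 → same block

YES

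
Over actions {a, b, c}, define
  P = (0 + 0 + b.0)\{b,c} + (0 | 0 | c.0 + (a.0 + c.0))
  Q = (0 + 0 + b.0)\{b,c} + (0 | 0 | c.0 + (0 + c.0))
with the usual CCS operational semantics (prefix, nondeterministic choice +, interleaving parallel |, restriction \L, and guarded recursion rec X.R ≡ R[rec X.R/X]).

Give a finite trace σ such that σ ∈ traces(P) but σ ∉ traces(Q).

Reachable graph of P (3 states):
  u0 = (0 + 0 + b.0)\{b,c} + (0 | 0 | c.0 + (a.0 + c.0)) has moves --a--▸ u1, --c--▸ u1, --c--▸ u2
  u1 = 0 has moves ·
  u2 = 0 | 0 | 0 has moves ·
Reachable graph of Q (3 states):
  v0 = (0 + 0 + b.0)\{b,c} + (0 | 0 | c.0 + (0 + c.0)) has moves --c--▸ v1, --c--▸ v2
  v1 = 0 has moves ·
  v2 = 0 | 0 | 0 has moves ·
Executing a from P (initial set {u0}):
  after a @ step 1: {u1}
  ✓ P
Executing a from Q (initial set {v0}):
  after a @ step 1: ∅ (Q stuck)

a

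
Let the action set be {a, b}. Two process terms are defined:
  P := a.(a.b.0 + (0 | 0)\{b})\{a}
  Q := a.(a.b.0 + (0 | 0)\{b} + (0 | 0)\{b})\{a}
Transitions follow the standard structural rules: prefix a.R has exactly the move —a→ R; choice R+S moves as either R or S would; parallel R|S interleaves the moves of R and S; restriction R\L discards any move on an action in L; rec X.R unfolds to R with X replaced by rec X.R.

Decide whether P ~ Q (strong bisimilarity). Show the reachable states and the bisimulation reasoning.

LTS(P): 2 reachable states
  u0 = a.(a.b.0 + (0 | 0)\{b})\{a} ⊢ =a=> u1
  u1 = (a.b.0 + (0 | 0)\{b})\{a} ⊢ ·
LTS(Q): 2 reachable states
  v0 = a.(a.b.0 + (0 | 0)\{b} + (0 | 0)\{b})\{a} ⊢ =a=> v1
  v1 = (a.b.0 + (0 | 0)\{b} + (0 | 0)\{b})\{a} ⊢ ·
Partition-refinement fixed point:
  B0 = {u0, v0}
  B1 = {u1, v1}
u0 ∈ B0, v0 ∈ B0 → same block

YES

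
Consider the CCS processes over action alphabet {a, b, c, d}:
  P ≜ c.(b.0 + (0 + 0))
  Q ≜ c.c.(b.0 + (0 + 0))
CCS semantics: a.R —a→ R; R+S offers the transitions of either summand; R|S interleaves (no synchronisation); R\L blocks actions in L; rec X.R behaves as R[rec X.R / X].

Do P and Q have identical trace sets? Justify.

trace-distinct — witness ⟨cb⟩

P's transition system — 3 states:
  u0 = c.(b.0 + (0 + 0)) ⊢ --c--▸ u1
  u1 = b.0 + (0 + 0) ⊢ --b--▸ u2
  u2 = 0 ⊢ deadlocked
Q's transition system — 4 states:
  v0 = c.c.(b.0 + (0 + 0)) ⊢ --c--▸ v1
  v1 = c.(b.0 + (0 + 0)) ⊢ --c--▸ v2
  v2 = b.0 + (0 + 0) ⊢ --b--▸ v3
  v3 = 0 ⊢ deadlocked
Run σ = ⟨cb⟩ on P: start {u0}
  [1] c ⇒ {u1}
  [2] b ⇒ {u2}
  — P admits the full trace.
Run σ = ⟨cb⟩ on Q: start {v0}
  [1] c ⇒ {v1}
  [2] b ⇒ ∅ (Q stuck)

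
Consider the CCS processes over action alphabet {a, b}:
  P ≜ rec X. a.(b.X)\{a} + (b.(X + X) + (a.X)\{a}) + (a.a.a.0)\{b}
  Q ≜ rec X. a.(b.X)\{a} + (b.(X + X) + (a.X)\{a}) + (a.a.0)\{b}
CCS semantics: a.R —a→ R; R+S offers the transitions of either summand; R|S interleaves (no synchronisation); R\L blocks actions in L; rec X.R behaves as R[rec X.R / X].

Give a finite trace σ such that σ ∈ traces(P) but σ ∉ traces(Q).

aaa

P's transition system — 8 states:
  p0 = rec X. a.(b.X)\{a} + (b.(X + X) + (a.X)\{a}) + (a.a.a.0)\{b} has moves =a=> p1, =a=> p2, =b=> p3
  p1 = (a.a.0)\{b} has moves =a=> p4
  p2 = (b.(rec X. a.(b.X)\{a} + (b.(X + X) + (a.X)\{a}) + (a.a.a.0)\{b}))\{a} has moves =b=> p5
  p3 = (rec X. a.(b.X)\{a} + (b.(X + X) + (a.X)\{a}) + (a.a.a.0)\{b}) + (rec X. a.(b.X)\{a} + (b.(X + X) + (a.X)\{a}) + (a.a.a.0)\{b}) has moves =a=> p1, =a=> p2, =b=> p3
  p4 = (a.0)\{b} has moves =a=> p6
  p5 = (rec X. a.(b.X)\{a} + (b.(X + X) + (a.X)\{a}) + (a.a.a.0)\{b})\{a} has moves =b=> p7
  p6 = 0\{b} has moves (no moves)
  p7 = ((rec X. a.(b.X)\{a} + (b.(X + X) + (a.X)\{a}) + (a.a.a.0)\{b}) + (rec X. a.(b.X)\{a} + (b.(X + X) + (a.X)\{a}) + (a.a.a.0)\{b}))\{a} has moves =b=> p7
Q's transition system — 7 states:
  q0 = rec X. a.(b.X)\{a} + (b.(X + X) + (a.X)\{a}) + (a.a.0)\{b} has moves =a=> q1, =a=> q2, =b=> q3
  q1 = (a.0)\{b} has moves =a=> q4
  q2 = (b.(rec X. a.(b.X)\{a} + (b.(X + X) + (a.X)\{a}) + (a.a.0)\{b}))\{a} has moves =b=> q5
  q3 = (rec X. a.(b.X)\{a} + (b.(X + X) + (a.X)\{a}) + (a.a.0)\{b}) + (rec X. a.(b.X)\{a} + (b.(X + X) + (a.X)\{a}) + (a.a.0)\{b}) has moves =a=> q1, =a=> q2, =b=> q3
  q4 = 0\{b} has moves (no moves)
  q5 = (rec X. a.(b.X)\{a} + (b.(X + X) + (a.X)\{a}) + (a.a.0)\{b})\{a} has moves =b=> q6
  q6 = ((rec X. a.(b.X)\{a} + (b.(X + X) + (a.X)\{a}) + (a.a.0)\{b}) + (rec X. a.(b.X)\{a} + (b.(X + X) + (a.X)\{a}) + (a.a.0)\{b}))\{a} has moves =b=> q6
Trace ⟨aaa⟩ through P, begin at {p0}:
  step 1 (a): {p1, p2}
  step 2 (a): {p4}
  step 3 (a): {p6}
  — P admits the full trace.
Trace ⟨aaa⟩ through Q, begin at {q0}:
  step 1 (a): {q1, q2}
  step 2 (a): {q4}
  step 3 (a): no successor for Q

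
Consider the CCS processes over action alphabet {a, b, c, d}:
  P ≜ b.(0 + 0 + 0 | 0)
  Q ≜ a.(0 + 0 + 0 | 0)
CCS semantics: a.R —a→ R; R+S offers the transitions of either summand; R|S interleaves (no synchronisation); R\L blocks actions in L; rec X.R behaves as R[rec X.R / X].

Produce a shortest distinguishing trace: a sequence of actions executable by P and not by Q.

b

Reachable graph of P (2 states):
  p0 = b.(0 + 0 + 0 | 0) ⊢ --b--▸ p1
  p1 = 0 + 0 + 0 | 0 ⊢ ·
Reachable graph of Q (2 states):
  q0 = a.(0 + 0 + 0 | 0) ⊢ --a--▸ q1
  q1 = 0 + 0 + 0 | 0 ⊢ ·
Trace ⟨b⟩ through P, begin at {p0}:
  [1] b ⇒ {p1}
  ✓ P
Trace ⟨b⟩ through Q, begin at {q0}:
  [1] b ⇒ ∅ (Q stuck)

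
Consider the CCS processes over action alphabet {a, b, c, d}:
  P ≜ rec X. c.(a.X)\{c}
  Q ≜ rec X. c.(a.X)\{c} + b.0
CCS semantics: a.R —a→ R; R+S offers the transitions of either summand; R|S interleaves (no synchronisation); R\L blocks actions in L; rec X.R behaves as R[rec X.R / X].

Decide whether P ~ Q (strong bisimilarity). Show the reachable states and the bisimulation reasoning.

Reachable graph of P (3 states):
  p0 = rec X. c.(a.X)\{c} → —c→ p1
  p1 = (a.(rec X. c.(a.X)\{c}))\{c} → —a→ p2
  p2 = (rec X. c.(a.X)\{c})\{c} → deadlocked
Reachable graph of Q (5 states):
  q0 = rec X. c.(a.X)\{c} + b.0 → —b→ q1, —c→ q2
  q1 = 0 → deadlocked
  q2 = (a.(rec X. c.(a.X)\{c} + b.0))\{c} → —a→ q3
  q3 = (rec X. c.(a.X)\{c} + b.0)\{c} → —b→ q4
  q4 = 0\{c} → deadlocked
Coarsest stable partition (strong bisimilarity classes):
  B0 = {p0}
  B1 = {p1}
  B2 = {p2, q1, q4}
  B3 = {q0}
  B4 = {q2}
  B5 = {q3}
p0 ∈ B0, q0 ∈ B3 → different blocks

P ≁ Q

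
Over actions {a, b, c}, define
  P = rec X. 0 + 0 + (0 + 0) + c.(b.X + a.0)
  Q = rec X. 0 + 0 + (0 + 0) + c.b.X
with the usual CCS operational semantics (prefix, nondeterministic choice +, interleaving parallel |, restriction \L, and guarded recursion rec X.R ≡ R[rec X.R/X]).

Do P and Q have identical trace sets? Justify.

traces(P) ≠ traces(Q) — witness ⟨ca⟩

P's transition system — 3 states:
  m0 = rec X. 0 + 0 + (0 + 0) + c.(b.X + a.0) ⊢ =c=> m1
  m1 = b.(rec X. 0 + 0 + (0 + 0) + c.(b.X + a.0)) + a.0 ⊢ =a=> m2, =b=> m0
  m2 = 0 ⊢ stopped
Q's transition system — 2 states:
  n0 = rec X. 0 + 0 + (0 + 0) + c.b.X ⊢ =c=> n1
  n1 = b.(rec X. 0 + 0 + (0 + 0) + c.b.X) ⊢ =b=> n0
Executing ca from P (initial set {m0}):
  [1] c ⇒ {m1}
  [2] a ⇒ {m2}
  ✓ P
Executing ca from Q (initial set {n0}):
  [1] c ⇒ {n1}
  [2] a ⇒ ∅  — Q cannot continue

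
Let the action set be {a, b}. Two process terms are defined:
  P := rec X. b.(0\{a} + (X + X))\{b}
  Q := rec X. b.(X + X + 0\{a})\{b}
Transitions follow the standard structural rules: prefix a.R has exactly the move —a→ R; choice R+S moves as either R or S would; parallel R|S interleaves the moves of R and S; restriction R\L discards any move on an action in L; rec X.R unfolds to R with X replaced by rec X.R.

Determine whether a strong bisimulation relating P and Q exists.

P's transition system — 2 states:
  s0 = rec X. b.(0\{a} + (X + X))\{b} → --b--▸ s1
  s1 = (0\{a} + ((rec X. b.(0\{a} + (X + X))\{b}) + (rec X. b.(0\{a} + (X + X))\{b})))\{b} → (no moves)
Q's transition system — 2 states:
  t0 = rec X. b.(X + X + 0\{a})\{b} → --b--▸ t1
  t1 = ((rec X. b.(X + X + 0\{a})\{b}) + (rec X. b.(X + X + 0\{a})\{b}) + 0\{a})\{b} → (no moves)
Bisimilarity quotient blocks:
  B0 = {s0, t0}
  B1 = {s1, t1}
s0 ∈ B0, t0 ∈ B0 → same block

YES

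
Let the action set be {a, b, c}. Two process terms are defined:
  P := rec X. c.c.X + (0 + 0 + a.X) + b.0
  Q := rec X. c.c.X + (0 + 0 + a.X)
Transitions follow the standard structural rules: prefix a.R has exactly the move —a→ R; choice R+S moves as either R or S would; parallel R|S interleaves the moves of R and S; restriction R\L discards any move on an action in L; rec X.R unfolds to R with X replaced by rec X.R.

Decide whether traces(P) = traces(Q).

NO — witness ⟨b⟩

LTS(P): 3 reachable states
  m0 = rec X. c.c.X + (0 + 0 + a.X) + b.0 ⊢ —a→ m0, —b→ m1, —c→ m2
  m1 = 0 ⊢ (no moves)
  m2 = c.(rec X. c.c.X + (0 + 0 + a.X) + b.0) ⊢ —c→ m0
LTS(Q): 2 reachable states
  n0 = rec X. c.c.X + (0 + 0 + a.X) ⊢ —a→ n0, —c→ n1
  n1 = c.(rec X. c.c.X + (0 + 0 + a.X)) ⊢ —c→ n0
Run σ = ⟨b⟩ on P: start {m0}
  step 1 (b): {m1}
  ✓ P
Run σ = ⟨b⟩ on Q: start {n0}
  step 1 (b): ∅ (Q stuck)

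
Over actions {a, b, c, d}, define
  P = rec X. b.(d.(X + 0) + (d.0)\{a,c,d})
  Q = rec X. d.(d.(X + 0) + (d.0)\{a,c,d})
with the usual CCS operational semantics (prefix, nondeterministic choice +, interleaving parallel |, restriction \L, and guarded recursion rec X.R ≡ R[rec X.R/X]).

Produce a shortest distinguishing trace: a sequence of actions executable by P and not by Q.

LTS(P): 3 reachable states
  p0 = rec X. b.(d.(X + 0) + (d.0)\{a,c,d}) | —b→ p1
  p1 = d.((rec X. b.(d.(X + 0) + (d.0)\{a,c,d})) + 0) + (d.0)\{a,c,d} | —d→ p2
  p2 = (rec X. b.(d.(X + 0) + (d.0)\{a,c,d})) + 0 | —b→ p1
LTS(Q): 3 reachable states
  q0 = rec X. d.(d.(X + 0) + (d.0)\{a,c,d}) | —d→ q1
  q1 = d.((rec X. d.(d.(X + 0) + (d.0)\{a,c,d})) + 0) + (d.0)\{a,c,d} | —d→ q2
  q2 = (rec X. d.(d.(X + 0) + (d.0)\{a,c,d})) + 0 | —d→ q1
Run σ = ⟨b⟩ on P: start {p0}
  step 1 (b): {p1}
  ✓ P
Run σ = ⟨b⟩ on Q: start {q0}
  step 1 (b): ∅  — Q cannot continue

b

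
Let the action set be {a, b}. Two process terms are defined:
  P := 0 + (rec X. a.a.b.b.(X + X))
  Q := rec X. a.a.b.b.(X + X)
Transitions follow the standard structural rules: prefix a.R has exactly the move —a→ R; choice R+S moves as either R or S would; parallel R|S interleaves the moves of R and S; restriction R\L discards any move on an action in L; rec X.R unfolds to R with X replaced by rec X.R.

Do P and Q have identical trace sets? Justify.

LTS(P): 5 reachable states
  m0 = 0 + (rec X. a.a.b.b.(X + X)) :: =a=> m1
  m1 = a.b.b.((rec X. a.a.b.b.(X + X)) + (rec X. a.a.b.b.(X + X))) :: =a=> m2
  m2 = b.b.((rec X. a.a.b.b.(X + X)) + (rec X. a.a.b.b.(X + X))) :: =b=> m3
  m3 = b.((rec X. a.a.b.b.(X + X)) + (rec X. a.a.b.b.(X + X))) :: =b=> m4
  m4 = (rec X. a.a.b.b.(X + X)) + (rec X. a.a.b.b.(X + X)) :: =a=> m1
LTS(Q): 5 reachable states
  n0 = rec X. a.a.b.b.(X + X) :: =a=> n1
  n1 = a.b.b.((rec X. a.a.b.b.(X + X)) + (rec X. a.a.b.b.(X + X))) :: =a=> n2
  n2 = b.b.((rec X. a.a.b.b.(X + X)) + (rec X. a.a.b.b.(X + X))) :: =b=> n3
  n3 = b.((rec X. a.a.b.b.(X + X)) + (rec X. a.a.b.b.(X + X))) :: =b=> n4
  n4 = (rec X. a.a.b.b.(X + X)) + (rec X. a.a.b.b.(X + X)) :: =a=> n1
Coarsest stable partition (strong bisimilarity classes):
  B0 = {m0, m4, n0, n4}
  B1 = {m1, n1}
  B2 = {m2, n2}
  B3 = {m3, n3}
m0 ∈ B0, n0 ∈ B0 → same block
Bisimilar ⇒ trace-equivalent.

traces(P) = traces(Q)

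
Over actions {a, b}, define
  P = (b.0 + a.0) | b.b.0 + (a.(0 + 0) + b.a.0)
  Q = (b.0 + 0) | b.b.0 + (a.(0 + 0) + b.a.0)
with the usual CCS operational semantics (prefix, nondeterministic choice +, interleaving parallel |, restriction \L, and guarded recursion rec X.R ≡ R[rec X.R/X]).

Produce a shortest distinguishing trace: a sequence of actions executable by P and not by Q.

ab

Reachable graph of P (9 states):
  u0 = (b.0 + a.0) | b.b.0 + (a.(0 + 0) + b.a.0) ⊢ ··a··> u1, ··a··> u2, ··b··> u2, ··b··> u3, ··b··> u4
  u1 = 0 + 0 ⊢ deadlocked
  u2 = 0 | b.b.0 ⊢ ··b··> u5
  u3 = (b.0 + a.0) | b.0 ⊢ ··a··> u5, ··b··> u5, ··b··> u6
  u4 = a.0 ⊢ ··a··> u7
  u5 = 0 | b.0 ⊢ ··b··> u8
  u6 = (b.0 + a.0) | 0 ⊢ ··a··> u8, ··b··> u8
  u7 = 0 ⊢ deadlocked
  u8 = 0 | 0 ⊢ deadlocked
Reachable graph of Q (9 states):
  v0 = (b.0 + 0) | b.b.0 + (a.(0 + 0) + b.a.0) ⊢ ··a··> v1, ··b··> v2, ··b··> v3, ··b··> v4
  v1 = 0 + 0 ⊢ deadlocked
  v2 = (b.0 + 0) | b.0 ⊢ ··b··> v5, ··b··> v6
  v3 = 0 | b.b.0 ⊢ ··b··> v6
  v4 = a.0 ⊢ ··a··> v7
  v5 = (b.0 + 0) | 0 ⊢ ··b··> v8
  v6 = 0 | b.0 ⊢ ··b··> v8
  v7 = 0 ⊢ deadlocked
  v8 = 0 | 0 ⊢ deadlocked
Trace ⟨ab⟩ through P, begin at {u0}:
  [1] a ⇒ {u1, u2}
  [2] b ⇒ {u5}
  — P admits the full trace.
Trace ⟨ab⟩ through Q, begin at {v0}:
  [1] a ⇒ {v1}
  [2] b ⇒ ∅ (Q stuck)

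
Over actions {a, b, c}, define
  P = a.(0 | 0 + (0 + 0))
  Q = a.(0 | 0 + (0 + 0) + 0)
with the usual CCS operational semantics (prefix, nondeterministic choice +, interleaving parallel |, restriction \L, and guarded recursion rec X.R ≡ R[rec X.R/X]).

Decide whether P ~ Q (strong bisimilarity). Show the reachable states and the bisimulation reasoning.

Reachable graph of P (2 states):
  m0 = a.(0 | 0 + (0 + 0)) ⊢ =a=> m1
  m1 = 0 | 0 + (0 + 0) ⊢ ∅
Reachable graph of Q (2 states):
  n0 = a.(0 | 0 + (0 + 0) + 0) ⊢ =a=> n1
  n1 = 0 | 0 + (0 + 0) + 0 ⊢ ∅
Coarsest stable partition (strong bisimilarity classes):
  B0 = {m0, n0}
  B1 = {m1, n1}
m0 ∈ B0, n0 ∈ B0 → same block

YES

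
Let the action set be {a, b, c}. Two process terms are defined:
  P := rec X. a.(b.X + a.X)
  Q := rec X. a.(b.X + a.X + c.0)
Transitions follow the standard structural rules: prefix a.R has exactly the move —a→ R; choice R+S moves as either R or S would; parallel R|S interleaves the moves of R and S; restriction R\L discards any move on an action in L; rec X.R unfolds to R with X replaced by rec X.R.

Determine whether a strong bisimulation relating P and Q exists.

Reachable graph of P (2 states):
  u0 = rec X. a.(b.X + a.X) ⊢ ··a··> u1
  u1 = b.(rec X. a.(b.X + a.X)) + a.(rec X. a.(b.X + a.X)) ⊢ ··a··> u0, ··b··> u0
Reachable graph of Q (3 states):
  v0 = rec X. a.(b.X + a.X + c.0) ⊢ ··a··> v1
  v1 = b.(rec X. a.(b.X + a.X + c.0)) + a.(rec X. a.(b.X + a.X + c.0)) + c.0 ⊢ ··a··> v0, ··b··> v0, ··c··> v2
  v2 = 0 ⊢ ·
Partition-refinement fixed point:
  B0 = {u0}
  B1 = {u1}
  B2 = {v0}
  B3 = {v1}
  B4 = {v2}
u0 ∈ B0, v0 ∈ B2 → different blocks

P ≁ Q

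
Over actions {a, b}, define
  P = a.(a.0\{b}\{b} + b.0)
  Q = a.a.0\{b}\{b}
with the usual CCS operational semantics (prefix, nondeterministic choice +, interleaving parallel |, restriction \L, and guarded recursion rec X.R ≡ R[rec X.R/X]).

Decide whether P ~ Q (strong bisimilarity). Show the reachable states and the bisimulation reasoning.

P's transition system — 4 states:
  s0 = a.(a.0\{b}\{b} + b.0) ⊢ ··a··> s1
  s1 = a.0\{b}\{b} + b.0 ⊢ ··a··> s2, ··b··> s3
  s2 = 0\{b}\{b} ⊢ ∅
  s3 = 0 ⊢ ∅
Q's transition system — 3 states:
  t0 = a.a.0\{b}\{b} ⊢ ··a··> t1
  t1 = a.0\{b}\{b} ⊢ ··a··> t2
  t2 = 0\{b}\{b} ⊢ ∅
Bisimilarity quotient blocks:
  B0 = {s0}
  B1 = {s1}
  B2 = {s2, s3, t2}
  B3 = {t0}
  B4 = {t1}
s0 ∈ B0, t0 ∈ B3 → different blocks

NO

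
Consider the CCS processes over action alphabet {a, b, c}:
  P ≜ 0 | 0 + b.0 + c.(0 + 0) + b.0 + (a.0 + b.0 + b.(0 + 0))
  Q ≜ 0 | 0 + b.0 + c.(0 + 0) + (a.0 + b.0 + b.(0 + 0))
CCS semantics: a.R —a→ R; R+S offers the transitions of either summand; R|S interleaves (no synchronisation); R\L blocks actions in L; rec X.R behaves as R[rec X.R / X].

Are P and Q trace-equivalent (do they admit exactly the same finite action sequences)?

trace-equivalent

LTS(P): 3 reachable states
  u0 = 0 | 0 + b.0 + c.(0 + 0) + b.0 + (a.0 + b.0 + b.(0 + 0)) | =a=> u1, =b=> u1, =b=> u2, =c=> u2
  u1 = 0 | (no moves)
  u2 = 0 + 0 | (no moves)
LTS(Q): 3 reachable states
  v0 = 0 | 0 + b.0 + c.(0 + 0) + (a.0 + b.0 + b.(0 + 0)) | =a=> v1, =b=> v1, =b=> v2, =c=> v2
  v1 = 0 | (no moves)
  v2 = 0 + 0 | (no moves)
Bisimilarity quotient blocks:
  B0 = {u0, v0}
  B1 = {u1, u2, v1, v2}
u0 ∈ B0, v0 ∈ B0 → same block
Bisimilar ⇒ trace-equivalent.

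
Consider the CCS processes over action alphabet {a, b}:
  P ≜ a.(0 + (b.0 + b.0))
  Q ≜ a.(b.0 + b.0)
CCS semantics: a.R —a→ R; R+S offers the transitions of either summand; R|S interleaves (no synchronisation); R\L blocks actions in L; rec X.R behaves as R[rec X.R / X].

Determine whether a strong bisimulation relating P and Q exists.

bisimilar

Reachable graph of P (3 states):
  m0 = a.(0 + (b.0 + b.0)) :: -a-> m1
  m1 = 0 + (b.0 + b.0) :: -b-> m2
  m2 = 0 :: ∅
Reachable graph of Q (3 states):
  n0 = a.(b.0 + b.0) :: -a-> n1
  n1 = b.0 + b.0 :: -b-> n2
  n2 = 0 :: ∅
Bisimilarity quotient blocks:
  B0 = {m0, n0}
  B1 = {m1, n1}
  B2 = {m2, n2}
m0 ∈ B0, n0 ∈ B0 → same block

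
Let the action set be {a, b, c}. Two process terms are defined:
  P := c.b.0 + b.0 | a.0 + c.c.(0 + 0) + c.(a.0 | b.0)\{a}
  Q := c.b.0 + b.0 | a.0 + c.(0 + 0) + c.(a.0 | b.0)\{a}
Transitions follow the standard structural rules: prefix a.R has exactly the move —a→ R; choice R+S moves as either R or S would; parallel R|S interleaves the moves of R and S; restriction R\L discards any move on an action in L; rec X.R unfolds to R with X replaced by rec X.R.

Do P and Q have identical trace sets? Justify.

traces(P) ≠ traces(Q) — witness ⟨cc⟩

LTS(P): 10 reachable states
  s0 = c.b.0 + b.0 | a.0 + c.c.(0 + 0) + c.(a.0 | b.0)\{a} | =a=> s1, =b=> s2, =c=> s3, =c=> s4, =c=> s5
  s1 = b.0 | 0 | =b=> s6
  s2 = 0 | a.0 | =a=> s6
  s3 = (a.0 | b.0)\{a} | =b=> s7
  s4 = b.0 | =b=> s8
  s5 = c.(0 + 0) | =c=> s9
  s6 = 0 | 0 | ·
  s7 = (a.0 | 0)\{a} | ·
  s8 = 0 | ·
  s9 = 0 + 0 | ·
LTS(Q): 9 reachable states
  t0 = c.b.0 + b.0 | a.0 + c.(0 + 0) + c.(a.0 | b.0)\{a} | =a=> t1, =b=> t2, =c=> t3, =c=> t4, =c=> t5
  t1 = b.0 | 0 | =b=> t6
  t2 = 0 | a.0 | =a=> t6
  t3 = (a.0 | b.0)\{a} | =b=> t7
  t4 = 0 + 0 | ·
  t5 = b.0 | =b=> t8
  t6 = 0 | 0 | ·
  t7 = (a.0 | 0)\{a} | ·
  t8 = 0 | ·
Trace ⟨cc⟩ through P, begin at {s0}:
  [1] c ⇒ {s3, s4, s5}
  [2] c ⇒ {s9}
  ✓ P
Trace ⟨cc⟩ through Q, begin at {t0}:
  [1] c ⇒ {t3, t4, t5}
  [2] c ⇒ ∅ (Q stuck)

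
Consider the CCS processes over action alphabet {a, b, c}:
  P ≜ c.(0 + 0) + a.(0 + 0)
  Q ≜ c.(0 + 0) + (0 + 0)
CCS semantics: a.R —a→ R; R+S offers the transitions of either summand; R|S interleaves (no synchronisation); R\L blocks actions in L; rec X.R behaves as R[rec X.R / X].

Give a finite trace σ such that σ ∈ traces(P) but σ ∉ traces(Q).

Reachable graph of P (2 states):
  u0 = c.(0 + 0) + a.(0 + 0) :: --a--▸ u1, --c--▸ u1
  u1 = 0 + 0 :: (no moves)
Reachable graph of Q (2 states):
  v0 = c.(0 + 0) + (0 + 0) :: --c--▸ v1
  v1 = 0 + 0 :: (no moves)
Executing a from P (initial set {u0}):
  [1] a ⇒ {u1}
  P completes σ.
Executing a from Q (initial set {v0}):
  [1] a ⇒ ∅ (Q stuck)

a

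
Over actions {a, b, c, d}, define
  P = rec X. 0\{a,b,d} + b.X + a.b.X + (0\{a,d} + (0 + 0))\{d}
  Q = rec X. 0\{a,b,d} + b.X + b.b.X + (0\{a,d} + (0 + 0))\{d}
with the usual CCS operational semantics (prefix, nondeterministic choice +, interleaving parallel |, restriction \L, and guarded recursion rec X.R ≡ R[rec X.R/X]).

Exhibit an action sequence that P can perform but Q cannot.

a

LTS(P): 2 reachable states
  m0 = rec X. 0\{a,b,d} + b.X + a.b.X + (0\{a,d} + (0 + 0))\{d} has moves =a=> m1, =b=> m0
  m1 = b.(rec X. 0\{a,b,d} + b.X + a.b.X + (0\{a,d} + (0 + 0))\{d}) has moves =b=> m0
LTS(Q): 2 reachable states
  n0 = rec X. 0\{a,b,d} + b.X + b.b.X + (0\{a,d} + (0 + 0))\{d} has moves =b=> n0, =b=> n1
  n1 = b.(rec X. 0\{a,b,d} + b.X + b.b.X + (0\{a,d} + (0 + 0))\{d}) has moves =b=> n0
Executing a from P (initial set {m0}):
  after a @ step 1: {m1}
  ✓ P
Executing a from Q (initial set {n0}):
  after a @ step 1: ∅ (Q stuck)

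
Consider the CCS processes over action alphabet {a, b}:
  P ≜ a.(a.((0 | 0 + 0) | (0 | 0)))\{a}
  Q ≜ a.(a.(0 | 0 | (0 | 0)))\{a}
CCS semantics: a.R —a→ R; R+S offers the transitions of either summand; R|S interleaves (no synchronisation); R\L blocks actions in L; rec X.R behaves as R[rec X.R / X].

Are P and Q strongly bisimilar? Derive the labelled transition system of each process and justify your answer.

Reachable graph of P (2 states):
  u0 = a.(a.((0 | 0 + 0) | (0 | 0)))\{a} → --a--▸ u1
  u1 = (a.((0 | 0 + 0) | (0 | 0)))\{a} → ∅
Reachable graph of Q (2 states):
  v0 = a.(a.(0 | 0 | (0 | 0)))\{a} → --a--▸ v1
  v1 = (a.(0 | 0 | (0 | 0)))\{a} → ∅
Bisimilarity quotient blocks:
  B0 = {u0, v0}
  B1 = {u1, v1}
u0 ∈ B0, v0 ∈ B0 → same block

P ~ Q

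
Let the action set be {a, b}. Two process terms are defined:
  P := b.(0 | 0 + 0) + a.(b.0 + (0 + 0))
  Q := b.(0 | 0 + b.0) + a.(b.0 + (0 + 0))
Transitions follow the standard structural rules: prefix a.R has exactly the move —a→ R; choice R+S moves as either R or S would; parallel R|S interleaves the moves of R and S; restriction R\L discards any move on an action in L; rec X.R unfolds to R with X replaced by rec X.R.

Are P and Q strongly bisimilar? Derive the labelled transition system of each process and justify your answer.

Reachable graph of P (4 states):
  s0 = b.(0 | 0 + 0) + a.(b.0 + (0 + 0)) ⊢ ··a··> s1, ··b··> s2
  s1 = b.0 + (0 + 0) ⊢ ··b··> s3
  s2 = 0 | 0 + 0 ⊢ deadlocked
  s3 = 0 ⊢ deadlocked
Reachable graph of Q (4 states):
  t0 = b.(0 | 0 + b.0) + a.(b.0 + (0 + 0)) ⊢ ··a··> t1, ··b··> t2
  t1 = b.0 + (0 + 0) ⊢ ··b··> t3
  t2 = 0 | 0 + b.0 ⊢ ··b··> t3
  t3 = 0 ⊢ deadlocked
Coarsest stable partition (strong bisimilarity classes):
  B0 = {s0}
  B1 = {s1, t1, t2}
  B2 = {s2, s3, t3}
  B3 = {t0}
s0 ∈ B0, t0 ∈ B3 → different blocks

P ≁ Q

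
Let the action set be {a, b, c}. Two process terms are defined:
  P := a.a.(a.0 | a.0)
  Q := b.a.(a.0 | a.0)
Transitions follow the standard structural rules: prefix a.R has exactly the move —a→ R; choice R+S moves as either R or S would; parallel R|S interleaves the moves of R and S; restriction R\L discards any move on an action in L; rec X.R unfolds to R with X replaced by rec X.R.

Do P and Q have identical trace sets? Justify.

trace-distinct — witness ⟨a⟩

Reachable graph of P (6 states):
  m0 = a.a.(a.0 | a.0) has moves =a=> m1
  m1 = a.(a.0 | a.0) has moves =a=> m2
  m2 = a.0 | a.0 has moves =a=> m3, =a=> m4
  m3 = 0 | a.0 has moves =a=> m5
  m4 = a.0 | 0 has moves =a=> m5
  m5 = 0 | 0 has moves ·
Reachable graph of Q (6 states):
  n0 = b.a.(a.0 | a.0) has moves =b=> n1
  n1 = a.(a.0 | a.0) has moves =a=> n2
  n2 = a.0 | a.0 has moves =a=> n3, =a=> n4
  n3 = 0 | a.0 has moves =a=> n5
  n4 = a.0 | 0 has moves =a=> n5
  n5 = 0 | 0 has moves ·
Executing a from P (initial set {m0}):
  step 1 (a): {m1}
  — P admits the full trace.
Executing a from Q (initial set {n0}):
  step 1 (a): ∅ (Q stuck)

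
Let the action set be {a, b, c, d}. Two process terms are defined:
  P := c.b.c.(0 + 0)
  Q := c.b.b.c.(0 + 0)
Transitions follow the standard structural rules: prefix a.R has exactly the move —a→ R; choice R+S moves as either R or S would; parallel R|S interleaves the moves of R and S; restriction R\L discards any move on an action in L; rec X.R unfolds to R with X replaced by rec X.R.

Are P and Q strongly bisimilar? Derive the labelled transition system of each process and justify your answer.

NO

Reachable graph of P (4 states):
  p0 = c.b.c.(0 + 0) ⊢ =c=> p1
  p1 = b.c.(0 + 0) ⊢ =b=> p2
  p2 = c.(0 + 0) ⊢ =c=> p3
  p3 = 0 + 0 ⊢ ∅
Reachable graph of Q (5 states):
  q0 = c.b.b.c.(0 + 0) ⊢ =c=> q1
  q1 = b.b.c.(0 + 0) ⊢ =b=> q2
  q2 = b.c.(0 + 0) ⊢ =b=> q3
  q3 = c.(0 + 0) ⊢ =c=> q4
  q4 = 0 + 0 ⊢ ∅
Partition-refinement fixed point:
  B0 = {p0}
  B1 = {p1, q2}
  B2 = {p2, q3}
  B3 = {p3, q4}
  B4 = {q0}
  B5 = {q1}
p0 ∈ B0, q0 ∈ B4 → different blocks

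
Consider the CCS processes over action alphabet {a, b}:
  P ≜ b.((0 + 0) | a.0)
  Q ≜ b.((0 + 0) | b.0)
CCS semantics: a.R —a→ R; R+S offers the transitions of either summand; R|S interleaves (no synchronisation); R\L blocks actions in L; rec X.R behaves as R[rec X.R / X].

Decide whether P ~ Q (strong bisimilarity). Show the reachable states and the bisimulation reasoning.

P ≁ Q

P's transition system — 3 states:
  u0 = b.((0 + 0) | a.0) → =b=> u1
  u1 = (0 + 0) | a.0 → =a=> u2
  u2 = (0 + 0) | 0 → ∅
Q's transition system — 3 states:
  v0 = b.((0 + 0) | b.0) → =b=> v1
  v1 = (0 + 0) | b.0 → =b=> v2
  v2 = (0 + 0) | 0 → ∅
Partition-refinement fixed point:
  B0 = {u0}
  B1 = {u1}
  B2 = {u2, v2}
  B3 = {v0}
  B4 = {v1}
u0 ∈ B0, v0 ∈ B3 → different blocks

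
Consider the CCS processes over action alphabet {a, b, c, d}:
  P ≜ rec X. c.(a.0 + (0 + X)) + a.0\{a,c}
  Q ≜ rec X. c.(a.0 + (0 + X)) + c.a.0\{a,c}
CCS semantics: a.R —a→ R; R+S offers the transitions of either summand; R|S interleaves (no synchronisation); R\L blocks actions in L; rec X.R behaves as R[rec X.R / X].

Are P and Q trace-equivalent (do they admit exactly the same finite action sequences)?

traces(P) ≠ traces(Q) — witness ⟨a⟩

Reachable graph of P (4 states):
  s0 = rec X. c.(a.0 + (0 + X)) + a.0\{a,c} :: =a=> s1, =c=> s2
  s1 = 0\{a,c} :: (no moves)
  s2 = a.0 + (0 + (rec X. c.(a.0 + (0 + X)) + a.0\{a,c})) :: =a=> s1, =a=> s3, =c=> s2
  s3 = 0 :: (no moves)
Reachable graph of Q (5 states):
  t0 = rec X. c.(a.0 + (0 + X)) + c.a.0\{a,c} :: =c=> t1, =c=> t2
  t1 = a.0 + (0 + (rec X. c.(a.0 + (0 + X)) + c.a.0\{a,c})) :: =a=> t3, =c=> t1, =c=> t2
  t2 = a.0\{a,c} :: =a=> t4
  t3 = 0 :: (no moves)
  t4 = 0\{a,c} :: (no moves)
Executing a from P (initial set {s0}):
  after a @ step 1: {s1}
  P completes σ.
Executing a from Q (initial set {t0}):
  after a @ step 1: ∅ (Q stuck)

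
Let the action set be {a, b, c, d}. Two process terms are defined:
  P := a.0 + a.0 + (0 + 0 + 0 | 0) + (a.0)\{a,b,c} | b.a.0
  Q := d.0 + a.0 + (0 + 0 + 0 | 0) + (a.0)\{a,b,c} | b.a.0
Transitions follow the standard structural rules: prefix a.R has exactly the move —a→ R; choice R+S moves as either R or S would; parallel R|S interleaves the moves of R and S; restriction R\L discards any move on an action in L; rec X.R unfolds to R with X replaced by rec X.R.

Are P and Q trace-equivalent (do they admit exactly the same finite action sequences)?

P's transition system — 4 states:
  s0 = a.0 + a.0 + (0 + 0 + 0 | 0) + (a.0)\{a,b,c} | b.a.0 ⊢ =a=> s1, =b=> s2
  s1 = 0 ⊢ ·
  s2 = (a.0)\{a,b,c} | a.0 ⊢ =a=> s3
  s3 = (a.0)\{a,b,c} | 0 ⊢ ·
Q's transition system — 4 states:
  t0 = d.0 + a.0 + (0 + 0 + 0 | 0) + (a.0)\{a,b,c} | b.a.0 ⊢ =a=> t1, =b=> t2, =d=> t1
  t1 = 0 ⊢ ·
  t2 = (a.0)\{a,b,c} | a.0 ⊢ =a=> t3
  t3 = (a.0)\{a,b,c} | 0 ⊢ ·
Run σ = ⟨d⟩ on Q: start {t0}
  step 1 (d): {t1}
  — Q admits the full trace.
Run σ = ⟨d⟩ on P: start {s0}
  step 1 (d): ∅ (P stuck)

NO — witness ⟨d⟩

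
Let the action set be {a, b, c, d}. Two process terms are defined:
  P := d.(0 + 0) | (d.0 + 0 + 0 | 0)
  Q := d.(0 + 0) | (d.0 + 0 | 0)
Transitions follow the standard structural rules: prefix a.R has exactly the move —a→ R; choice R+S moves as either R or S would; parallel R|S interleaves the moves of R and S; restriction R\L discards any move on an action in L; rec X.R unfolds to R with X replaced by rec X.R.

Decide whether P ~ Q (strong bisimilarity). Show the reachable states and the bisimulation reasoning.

bisimilar

Reachable graph of P (4 states):
  u0 = d.(0 + 0) | (d.0 + 0 + 0 | 0) ⊢ -d-> u1, -d-> u2
  u1 = (0 + 0) | (d.0 + 0 + 0 | 0) ⊢ -d-> u3
  u2 = d.(0 + 0) | 0 ⊢ -d-> u3
  u3 = (0 + 0) | 0 ⊢ ·
Reachable graph of Q (4 states):
  v0 = d.(0 + 0) | (d.0 + 0 | 0) ⊢ -d-> v1, -d-> v2
  v1 = (0 + 0) | (d.0 + 0 | 0) ⊢ -d-> v3
  v2 = d.(0 + 0) | 0 ⊢ -d-> v3
  v3 = (0 + 0) | 0 ⊢ ·
Coarsest stable partition (strong bisimilarity classes):
  B0 = {u0, v0}
  B1 = {u1, u2, v1, v2}
  B2 = {u3, v3}
u0 ∈ B0, v0 ∈ B0 → same block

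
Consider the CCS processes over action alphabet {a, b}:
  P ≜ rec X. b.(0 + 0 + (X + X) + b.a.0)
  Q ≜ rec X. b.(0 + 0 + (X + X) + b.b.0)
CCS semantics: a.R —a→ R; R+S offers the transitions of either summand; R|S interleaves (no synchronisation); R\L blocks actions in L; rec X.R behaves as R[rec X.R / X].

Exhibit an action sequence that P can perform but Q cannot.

bba

P's transition system — 4 states:
  p0 = rec X. b.(0 + 0 + (X + X) + b.a.0) has moves ··b··> p1
  p1 = 0 + 0 + ((rec X. b.(0 + 0 + (X + X) + b.a.0)) + (rec X. b.(0 + 0 + (X + X) + b.a.0))) + b.a.0 has moves ··b··> p1, ··b··> p2
  p2 = a.0 has moves ··a··> p3
  p3 = 0 has moves stopped
Q's transition system — 4 states:
  q0 = rec X. b.(0 + 0 + (X + X) + b.b.0) has moves ··b··> q1
  q1 = 0 + 0 + ((rec X. b.(0 + 0 + (X + X) + b.b.0)) + (rec X. b.(0 + 0 + (X + X) + b.b.0))) + b.b.0 has moves ··b··> q1, ··b··> q2
  q2 = b.0 has moves ··b··> q3
  q3 = 0 has moves stopped
Executing bba from P (initial set {p0}):
  [1] b ⇒ {p1}
  [2] b ⇒ {p1, p2}
  [3] a ⇒ {p3}
  — P admits the full trace.
Executing bba from Q (initial set {q0}):
  [1] b ⇒ {q1}
  [2] b ⇒ {q1, q2}
  [3] a ⇒ no successor for Q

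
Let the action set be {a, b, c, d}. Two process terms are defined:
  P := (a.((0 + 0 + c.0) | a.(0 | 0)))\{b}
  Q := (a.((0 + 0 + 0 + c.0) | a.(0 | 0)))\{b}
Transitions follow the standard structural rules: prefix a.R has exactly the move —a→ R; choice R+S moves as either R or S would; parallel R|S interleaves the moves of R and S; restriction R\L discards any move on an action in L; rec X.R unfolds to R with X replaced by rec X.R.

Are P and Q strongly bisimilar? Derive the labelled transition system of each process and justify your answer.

bisimilar

Reachable graph of P (5 states):
  p0 = (a.((0 + 0 + c.0) | a.(0 | 0)))\{b} | —a→ p1
  p1 = ((0 + 0 + c.0) | a.(0 | 0))\{b} | —a→ p2, —c→ p3
  p2 = ((0 + 0 + c.0) | (0 | 0))\{b} | —c→ p4
  p3 = (0 | a.(0 | 0))\{b} | —a→ p4
  p4 = (0 | (0 | 0))\{b} | ·
Reachable graph of Q (5 states):
  q0 = (a.((0 + 0 + 0 + c.0) | a.(0 | 0)))\{b} | —a→ q1
  q1 = ((0 + 0 + 0 + c.0) | a.(0 | 0))\{b} | —a→ q2, —c→ q3
  q2 = ((0 + 0 + 0 + c.0) | (0 | 0))\{b} | —c→ q4
  q3 = (0 | a.(0 | 0))\{b} | —a→ q4
  q4 = (0 | (0 | 0))\{b} | ·
Coarsest stable partition (strong bisimilarity classes):
  B0 = {p0, q0}
  B1 = {p1, q1}
  B2 = {p2, q2}
  B3 = {p4, q4}
  B4 = {p3, q3}
p0 ∈ B0, q0 ∈ B0 → same block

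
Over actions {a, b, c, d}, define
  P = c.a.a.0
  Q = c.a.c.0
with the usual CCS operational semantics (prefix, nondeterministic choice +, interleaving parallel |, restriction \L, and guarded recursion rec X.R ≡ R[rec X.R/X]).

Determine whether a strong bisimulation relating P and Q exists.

P's transition system — 4 states:
  u0 = c.a.a.0 → --c--▸ u1
  u1 = a.a.0 → --a--▸ u2
  u2 = a.0 → --a--▸ u3
  u3 = 0 → deadlocked
Q's transition system — 4 states:
  v0 = c.a.c.0 → --c--▸ v1
  v1 = a.c.0 → --a--▸ v2
  v2 = c.0 → --c--▸ v3
  v3 = 0 → deadlocked
Bisimilarity quotient blocks:
  B0 = {u0}
  B1 = {u1}
  B2 = {u2}
  B3 = {u3, v3}
  B4 = {v0}
  B5 = {v1}
  B6 = {v2}
u0 ∈ B0, v0 ∈ B4 → different blocks

not bisimilar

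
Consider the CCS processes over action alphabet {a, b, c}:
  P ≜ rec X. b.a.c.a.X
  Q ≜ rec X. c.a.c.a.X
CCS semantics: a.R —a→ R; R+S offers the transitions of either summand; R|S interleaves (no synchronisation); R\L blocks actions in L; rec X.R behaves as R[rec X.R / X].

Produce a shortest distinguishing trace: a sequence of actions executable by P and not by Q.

LTS(P): 4 reachable states
  s0 = rec X. b.a.c.a.X → ··b··> s1
  s1 = a.c.a.(rec X. b.a.c.a.X) → ··a··> s2
  s2 = c.a.(rec X. b.a.c.a.X) → ··c··> s3
  s3 = a.(rec X. b.a.c.a.X) → ··a··> s0
LTS(Q): 4 reachable states
  t0 = rec X. c.a.c.a.X → ··c··> t1
  t1 = a.c.a.(rec X. c.a.c.a.X) → ··a··> t2
  t2 = c.a.(rec X. c.a.c.a.X) → ··c··> t3
  t3 = a.(rec X. c.a.c.a.X) → ··a··> t0
Run σ = ⟨b⟩ on P: start {s0}
  after b @ step 1: {s1}
  P completes σ.
Run σ = ⟨b⟩ on Q: start {t0}
  after b @ step 1: ∅  — Q cannot continue

b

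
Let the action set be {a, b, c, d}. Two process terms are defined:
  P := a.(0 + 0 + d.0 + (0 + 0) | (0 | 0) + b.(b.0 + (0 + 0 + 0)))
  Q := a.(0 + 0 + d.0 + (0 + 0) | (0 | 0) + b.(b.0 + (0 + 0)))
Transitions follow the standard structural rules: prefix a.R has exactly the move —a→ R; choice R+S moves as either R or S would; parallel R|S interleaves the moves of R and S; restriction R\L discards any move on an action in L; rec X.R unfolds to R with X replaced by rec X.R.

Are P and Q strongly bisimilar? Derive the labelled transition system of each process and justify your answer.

P ~ Q

Reachable graph of P (4 states):
  s0 = a.(0 + 0 + d.0 + (0 + 0) | (0 | 0) + b.(b.0 + (0 + 0 + 0))) has moves —a→ s1
  s1 = 0 + 0 + d.0 + (0 + 0) | (0 | 0) + b.(b.0 + (0 + 0 + 0)) has moves —b→ s2, —d→ s3
  s2 = b.0 + (0 + 0 + 0) has moves —b→ s3
  s3 = 0 has moves deadlocked
Reachable graph of Q (4 states):
  t0 = a.(0 + 0 + d.0 + (0 + 0) | (0 | 0) + b.(b.0 + (0 + 0))) has moves —a→ t1
  t1 = 0 + 0 + d.0 + (0 + 0) | (0 | 0) + b.(b.0 + (0 + 0)) has moves —b→ t2, —d→ t3
  t2 = b.0 + (0 + 0) has moves —b→ t3
  t3 = 0 has moves deadlocked
Partition-refinement fixed point:
  B0 = {s0, t0}
  B1 = {s1, t1}
  B2 = {s2, t2}
  B3 = {s3, t3}
s0 ∈ B0, t0 ∈ B0 → same block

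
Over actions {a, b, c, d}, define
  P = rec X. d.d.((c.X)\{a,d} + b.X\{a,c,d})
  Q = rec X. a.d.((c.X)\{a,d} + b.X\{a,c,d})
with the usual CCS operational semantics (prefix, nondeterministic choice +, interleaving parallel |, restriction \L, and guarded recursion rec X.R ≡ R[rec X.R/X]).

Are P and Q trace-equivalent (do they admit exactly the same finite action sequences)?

traces(P) ≠ traces(Q) — witness ⟨d⟩

Reachable graph of P (5 states):
  p0 = rec X. d.d.((c.X)\{a,d} + b.X\{a,c,d}) has moves —d→ p1
  p1 = d.((c.(rec X. d.d.((c.X)\{a,d} + b.X\{a,c,d})))\{a,d} + b.(rec X. d.d.((c.X)\{a,d} + b.X\{a,c,d}))\{a,c,d}) has moves —d→ p2
  p2 = (c.(rec X. d.d.((c.X)\{a,d} + b.X\{a,c,d})))\{a,d} + b.(rec X. d.d.((c.X)\{a,d} + b.X\{a,c,d}))\{a,c,d} has moves —b→ p3, —c→ p4
  p3 = (rec X. d.d.((c.X)\{a,d} + b.X\{a,c,d}))\{a,c,d} has moves deadlocked
  p4 = (rec X. d.d.((c.X)\{a,d} + b.X\{a,c,d}))\{a,d} has moves deadlocked
Reachable graph of Q (5 states):
  q0 = rec X. a.d.((c.X)\{a,d} + b.X\{a,c,d}) has moves —a→ q1
  q1 = d.((c.(rec X. a.d.((c.X)\{a,d} + b.X\{a,c,d})))\{a,d} + b.(rec X. a.d.((c.X)\{a,d} + b.X\{a,c,d}))\{a,c,d}) has moves —d→ q2
  q2 = (c.(rec X. a.d.((c.X)\{a,d} + b.X\{a,c,d})))\{a,d} + b.(rec X. a.d.((c.X)\{a,d} + b.X\{a,c,d}))\{a,c,d} has moves —b→ q3, —c→ q4
  q3 = (rec X. a.d.((c.X)\{a,d} + b.X\{a,c,d}))\{a,c,d} has moves deadlocked
  q4 = (rec X. a.d.((c.X)\{a,d} + b.X\{a,c,d}))\{a,d} has moves deadlocked
Run σ = ⟨d⟩ on P: start {p0}
  after d @ step 1: {p1}
  P completes σ.
Run σ = ⟨d⟩ on Q: start {q0}
  after d @ step 1: ∅  — Q cannot continue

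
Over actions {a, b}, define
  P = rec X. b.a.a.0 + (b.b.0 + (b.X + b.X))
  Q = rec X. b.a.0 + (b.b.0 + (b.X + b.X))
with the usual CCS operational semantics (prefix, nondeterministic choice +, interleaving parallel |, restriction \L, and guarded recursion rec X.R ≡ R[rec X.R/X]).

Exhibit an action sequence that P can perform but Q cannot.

baa

P's transition system — 5 states:
  s0 = rec X. b.a.a.0 + (b.b.0 + (b.X + b.X)) has moves --b--▸ s0, --b--▸ s1, --b--▸ s2
  s1 = a.a.0 has moves --a--▸ s3
  s2 = b.0 has moves --b--▸ s4
  s3 = a.0 has moves --a--▸ s4
  s4 = 0 has moves ∅
Q's transition system — 4 states:
  t0 = rec X. b.a.0 + (b.b.0 + (b.X + b.X)) has moves --b--▸ t0, --b--▸ t1, --b--▸ t2
  t1 = a.0 has moves --a--▸ t3
  t2 = b.0 has moves --b--▸ t3
  t3 = 0 has moves ∅
Run σ = ⟨baa⟩ on P: start {s0}
  step 1 (b): {s0, s1, s2}
  step 2 (a): {s3}
  step 3 (a): {s4}
  ✓ P
Run σ = ⟨baa⟩ on Q: start {t0}
  step 1 (b): {t0, t1, t2}
  step 2 (a): {t3}
  step 3 (a): no successor for Q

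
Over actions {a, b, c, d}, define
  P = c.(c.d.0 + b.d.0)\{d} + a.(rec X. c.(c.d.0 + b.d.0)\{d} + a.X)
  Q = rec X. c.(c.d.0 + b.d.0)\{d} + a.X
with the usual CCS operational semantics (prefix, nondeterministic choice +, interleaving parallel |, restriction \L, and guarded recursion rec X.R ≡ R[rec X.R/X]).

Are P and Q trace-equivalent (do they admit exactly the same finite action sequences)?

trace-equivalent

P's transition system — 4 states:
  m0 = c.(c.d.0 + b.d.0)\{d} + a.(rec X. c.(c.d.0 + b.d.0)\{d} + a.X) → ··a··> m1, ··c··> m2
  m1 = rec X. c.(c.d.0 + b.d.0)\{d} + a.X → ··a··> m1, ··c··> m2
  m2 = (c.d.0 + b.d.0)\{d} → ··b··> m3, ··c··> m3
  m3 = (d.0)\{d} → ·
Q's transition system — 3 states:
  n0 = rec X. c.(c.d.0 + b.d.0)\{d} + a.X → ··a··> n0, ··c··> n1
  n1 = (c.d.0 + b.d.0)\{d} → ··b··> n2, ··c··> n2
  n2 = (d.0)\{d} → ·
Bisimilarity quotient blocks:
  B0 = {m0, m1, n0}
  B1 = {m2, n1}
  B2 = {m3, n2}
m0 ∈ B0, n0 ∈ B0 → same block
Bisimilar ⇒ trace-equivalent.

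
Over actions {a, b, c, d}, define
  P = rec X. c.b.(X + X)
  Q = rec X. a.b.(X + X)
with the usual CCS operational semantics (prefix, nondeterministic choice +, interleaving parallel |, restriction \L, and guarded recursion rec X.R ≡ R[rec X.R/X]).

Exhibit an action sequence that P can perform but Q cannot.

Reachable graph of P (3 states):
  s0 = rec X. c.b.(X + X) has moves -c-> s1
  s1 = b.((rec X. c.b.(X + X)) + (rec X. c.b.(X + X))) has moves -b-> s2
  s2 = (rec X. c.b.(X + X)) + (rec X. c.b.(X + X)) has moves -c-> s1
Reachable graph of Q (3 states):
  t0 = rec X. a.b.(X + X) has moves -a-> t1
  t1 = b.((rec X. a.b.(X + X)) + (rec X. a.b.(X + X))) has moves -b-> t2
  t2 = (rec X. a.b.(X + X)) + (rec X. a.b.(X + X)) has moves -a-> t1
Trace ⟨c⟩ through P, begin at {s0}:
  step 1 (c): {s1}
  — P admits the full trace.
Trace ⟨c⟩ through Q, begin at {t0}:
  step 1 (c): no successor for Q

c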